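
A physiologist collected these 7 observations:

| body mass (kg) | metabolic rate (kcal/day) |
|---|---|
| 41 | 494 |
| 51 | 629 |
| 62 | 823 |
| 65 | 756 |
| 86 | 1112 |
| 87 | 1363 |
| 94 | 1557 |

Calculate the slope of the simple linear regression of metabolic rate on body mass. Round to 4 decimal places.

n = 7, Σx = 486, Σy = 6734, Σxy = 513070, Σx² = 36152
Sxx = Σx² − (Σx)²/n = 36152 − 33742.285714 = 2409.714286
Sxy = Σxy − (Σx)(Σy)/n = 513070 − 467532 = 45538
b = Sxy/Sxx = 45538/2409.714286 = 18.897676

18.8977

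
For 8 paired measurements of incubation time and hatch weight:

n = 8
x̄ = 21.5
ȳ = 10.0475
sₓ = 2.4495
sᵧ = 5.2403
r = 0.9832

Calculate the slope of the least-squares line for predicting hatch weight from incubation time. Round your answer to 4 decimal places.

2.1034

b = r · sᵧ/sₓ = 0.9832 · 5.2403/2.4495 = 2.103394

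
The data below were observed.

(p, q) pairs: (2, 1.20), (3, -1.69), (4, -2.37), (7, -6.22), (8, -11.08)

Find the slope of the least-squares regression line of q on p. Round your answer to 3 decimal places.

-1.775

n = 5, Σx = 24, Σy = -20.16, Σxy = -144.33, Σx² = 142
Sxx = Σx² − (Σx)²/n = 142 − 115.2 = 26.8
Sxy = Σxy − (Σx)(Σy)/n = -144.33 − (-96.768) = -47.562
b = Sxy/Sxx = -47.562/26.8 = -1.774701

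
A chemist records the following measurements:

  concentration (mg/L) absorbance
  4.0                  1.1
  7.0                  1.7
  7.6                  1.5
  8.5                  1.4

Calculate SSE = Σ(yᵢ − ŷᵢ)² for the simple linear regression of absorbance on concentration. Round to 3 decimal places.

0.103

n = 4, Σx = 27.1, Σy = 5.7, Σxy = 39.6, Σx² = 195.01, Σy² = 8.31
Sxx = Σx² − (Σx)²/n = 195.01 − 183.6025 = 11.4075
Sxy = Σxy − (Σx)(Σy)/n = 39.6 − 38.6175 = 0.9825
Syy = Σy² − (Σy)²/n = 8.31 − 8.1225 = 0.1875
b = Sxy/Sxx = 0.9825/11.4075 = 0.086128
SSE = Syy − b·Sxy = 0.1875 − 0.086128·0.9825 = 0.102880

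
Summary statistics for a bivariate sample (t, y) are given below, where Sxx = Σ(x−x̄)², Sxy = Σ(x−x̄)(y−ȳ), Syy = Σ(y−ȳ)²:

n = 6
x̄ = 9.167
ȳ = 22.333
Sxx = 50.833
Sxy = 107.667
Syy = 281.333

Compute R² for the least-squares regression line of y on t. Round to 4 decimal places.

0.8106

R² = Sxy²/(Sxx·Syy) = (107.667)²/(50.833·281.333) = 0.810585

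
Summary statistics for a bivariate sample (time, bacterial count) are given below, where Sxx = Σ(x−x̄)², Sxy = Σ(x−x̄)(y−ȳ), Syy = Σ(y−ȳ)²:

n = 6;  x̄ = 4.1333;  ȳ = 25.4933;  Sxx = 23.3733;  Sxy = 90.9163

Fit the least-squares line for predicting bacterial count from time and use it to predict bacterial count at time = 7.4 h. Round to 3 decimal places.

38.200

b = Sxy/Sxx = 90.9163/23.3733 = 3.889750
a = ȳ − b·x̄ = 25.4933 − 3.889750·4.1333 = 9.415795
ŷ(7.4) = a + b·7.4 = 9.415795 + 3.889750·7.4 = 38.199947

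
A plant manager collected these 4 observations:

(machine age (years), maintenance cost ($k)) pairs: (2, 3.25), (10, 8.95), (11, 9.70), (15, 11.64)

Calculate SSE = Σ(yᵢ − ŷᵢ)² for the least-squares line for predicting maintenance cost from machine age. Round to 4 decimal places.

n = 4, Σx = 38, Σy = 33.54, Σxy = 377.3, Σx² = 450, Σy² = 320.2446
Sxx = Σx² − (Σx)²/n = 450 − 361 = 89
Sxy = Σxy − (Σx)(Σy)/n = 377.3 − 318.63 = 58.67
Syy = Σy² − (Σy)²/n = 320.2446 − 281.2329 = 39.0117
b = Sxy/Sxx = 58.67/89 = 0.659213
SSE = Syy − b·Sxy = 39.0117 − 0.659213·58.67 = 0.335645

0.3356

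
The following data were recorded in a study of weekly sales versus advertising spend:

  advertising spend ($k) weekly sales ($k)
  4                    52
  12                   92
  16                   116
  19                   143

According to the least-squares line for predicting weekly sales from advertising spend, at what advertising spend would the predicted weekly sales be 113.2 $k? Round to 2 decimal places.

14.86

n = 4, Σx = 51, Σy = 403, Σxy = 5885, Σx² = 777
Sxx = Σx² − (Σx)²/n = 777 − 650.25 = 126.75
Sxy = Σxy − (Σx)(Σy)/n = 5885 − 5138.25 = 746.75
b = Sxy/Sxx = 746.75/126.75 = 5.891519
a = ȳ − b·x̄ = 100.75 − 5.891519·12.75 = 25.633136
Set a + b·x = 113.2: x = (113.2 − 25.633136) / 5.891519 = 14.863207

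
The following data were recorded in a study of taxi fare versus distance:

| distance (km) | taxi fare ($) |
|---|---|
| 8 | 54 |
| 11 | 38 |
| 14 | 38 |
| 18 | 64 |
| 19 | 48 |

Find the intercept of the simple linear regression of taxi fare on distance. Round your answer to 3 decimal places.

38.958

n = 5, Σx = 70, Σy = 242, Σxy = 3446, Σx² = 1066
Sxx = Σx² − (Σx)²/n = 1066 − 980 = 86
Sxy = Σxy − (Σx)(Σy)/n = 3446 − 3388 = 58
b = Sxy/Sxx = 58/86 = 0.674419
a = ȳ − b·x̄ = 48.4 − 0.674419·14 = 38.958140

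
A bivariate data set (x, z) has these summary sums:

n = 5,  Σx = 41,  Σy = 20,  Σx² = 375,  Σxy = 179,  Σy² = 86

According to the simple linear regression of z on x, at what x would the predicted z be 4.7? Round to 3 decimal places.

10.011

Sxx = Σx² − (Σx)²/n = 375 − 336.2 = 38.8
Sxy = Σxy − (Σx)(Σy)/n = 179 − 164 = 15
b = Sxy/Sxx = 15/38.8 = 0.386598
a = ȳ − b·x̄ = 4 − 0.386598·8.2 = 0.829897
Set a + b·x = 4.7: x = (4.7 − 0.829897) / 0.386598 = 10.010667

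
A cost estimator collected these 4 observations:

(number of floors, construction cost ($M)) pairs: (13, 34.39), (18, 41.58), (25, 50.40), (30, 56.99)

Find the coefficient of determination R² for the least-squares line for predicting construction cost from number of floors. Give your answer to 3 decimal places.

0.999

n = 4, Σx = 86, Σy = 183.36, Σxy = 4165.21, Σx² = 2018, Σy² = 8699.5886
Sxx = Σx² − (Σx)²/n = 2018 − 1849 = 169
Sxy = Σxy − (Σx)(Σy)/n = 4165.21 − 3942.24 = 222.97
Syy = Σy² − (Σy)²/n = 8699.5886 − 8405.2224 = 294.3662
R² = Sxy²/(Sxx·Syy) = (222.97)²/(169·294.3662) = 0.999351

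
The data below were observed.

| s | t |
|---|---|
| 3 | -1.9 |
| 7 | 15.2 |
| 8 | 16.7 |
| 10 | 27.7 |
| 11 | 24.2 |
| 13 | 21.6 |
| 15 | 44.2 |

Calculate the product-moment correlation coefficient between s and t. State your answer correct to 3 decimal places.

0.919

n = 7, Σx = 67, Σy = 147.7, Σxy = 1721.3, Σx² = 737, Σy² = 4286.67
Sxx = Σx² − (Σx)²/n = 737 − 641.285714 = 95.714286
Sxy = Σxy − (Σx)(Σy)/n = 1721.3 − 1413.7 = 307.6
Syy = Σy² − (Σy)²/n = 4286.67 − 3116.47 = 1170.2
r = Sxy/√(Sxx·Syy) = 307.6/√(112004.857143) = 307.6/334.671267 = 0.919111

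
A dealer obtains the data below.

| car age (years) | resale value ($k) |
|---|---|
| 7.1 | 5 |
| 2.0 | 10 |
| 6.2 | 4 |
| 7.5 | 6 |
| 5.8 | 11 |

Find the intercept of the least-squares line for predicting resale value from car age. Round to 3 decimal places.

n = 5, Σx = 28.6, Σy = 36, Σxy = 189.1, Σx² = 182.74
Sxx = Σx² − (Σx)²/n = 182.74 − 163.592 = 19.148
Sxy = Σxy − (Σx)(Σy)/n = 189.1 − 205.92 = -16.82
b = Sxy/Sxx = -16.82/19.148 = -0.878421
a = ȳ − b·x̄ = 7.2 − (-0.878421)·5.72 = 12.224567

12.225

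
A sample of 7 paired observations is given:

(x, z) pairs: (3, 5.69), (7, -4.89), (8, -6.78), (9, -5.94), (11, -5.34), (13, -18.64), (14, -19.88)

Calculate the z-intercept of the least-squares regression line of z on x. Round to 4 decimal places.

12.2796

n = 7, Σx = 65, Σy = -55.78, Σxy = -704.24, Σx² = 689
Sxx = Σx² − (Σx)²/n = 689 − 603.571429 = 85.428571
Sxy = Σxy − (Σx)(Σy)/n = -704.24 − (-517.957143) = -186.282857
b = Sxy/Sxx = -186.282857/85.428571 = -2.180569
a = ȳ − b·x̄ = -7.968571 − (-2.180569)·9.285714 = 12.279565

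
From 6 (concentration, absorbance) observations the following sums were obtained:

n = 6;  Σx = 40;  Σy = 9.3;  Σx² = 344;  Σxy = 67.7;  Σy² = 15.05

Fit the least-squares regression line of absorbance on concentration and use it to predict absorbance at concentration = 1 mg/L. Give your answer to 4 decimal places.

1.1323

Sxx = Σx² − (Σx)²/n = 344 − 266.666667 = 77.333333
Sxy = Σxy − (Σx)(Σy)/n = 67.7 − 62 = 5.7
b = Sxy/Sxx = 5.7/77.333333 = 0.073707
a = ȳ − b·x̄ = 1.55 − 0.073707·6.666667 = 1.058621
ŷ(1) = a + b·1 = 1.058621 + 0.073707·1 = 1.132328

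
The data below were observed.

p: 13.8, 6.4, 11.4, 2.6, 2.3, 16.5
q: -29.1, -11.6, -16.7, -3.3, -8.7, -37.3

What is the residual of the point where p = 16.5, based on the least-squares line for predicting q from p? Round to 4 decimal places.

-3.6332

n = 6, Σx = 53, Σy = -106.7, Σxy = -1310.24, Σx² = 645.66
Sxx = Σx² − (Σx)²/n = 645.66 − 468.166667 = 177.493333
Sxy = Σxy − (Σx)(Σy)/n = -1310.24 − (-942.516667) = -367.723333
b = Sxy/Sxx = -367.723333/177.493333 = -2.071759
a = ȳ − b·x̄ = -17.783333 − (-2.071759)·8.833333 = 0.517201
ŷ(16.5) = 0.517201 + (-2.071759)·16.5 = -33.666816
residual = y − ŷ = -37.3 − (-33.666816) = -3.633184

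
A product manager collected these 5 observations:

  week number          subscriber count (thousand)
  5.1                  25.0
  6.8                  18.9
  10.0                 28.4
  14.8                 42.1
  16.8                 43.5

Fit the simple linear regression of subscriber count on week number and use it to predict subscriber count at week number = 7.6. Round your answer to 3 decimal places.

25.312

n = 5, Σx = 53.5, Σy = 157.9, Σxy = 1893.9, Σx² = 673.53
Sxx = Σx² − (Σx)²/n = 673.53 − 572.45 = 101.08
Sxy = Σxy − (Σx)(Σy)/n = 1893.9 − 1689.53 = 204.37
b = Sxy/Sxx = 204.37/101.08 = 2.021864
a = ȳ − b·x̄ = 31.58 − 2.021864·10.7 = 9.946057
ŷ(7.6) = a + b·7.6 = 9.946057 + 2.021864·7.6 = 25.312222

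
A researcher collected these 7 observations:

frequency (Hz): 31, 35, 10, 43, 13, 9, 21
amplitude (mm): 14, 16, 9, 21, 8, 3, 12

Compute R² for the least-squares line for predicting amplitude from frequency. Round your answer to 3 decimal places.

n = 7, Σx = 162, Σy = 83, Σxy = 2370, Σx² = 4826, Σy² = 1191
Sxx = Σx² − (Σx)²/n = 4826 − 3749.142857 = 1076.857143
Sxy = Σxy − (Σx)(Σy)/n = 2370 − 1920.857143 = 449.142857
Syy = Σy² − (Σy)²/n = 1191 − 984.142857 = 206.857143
R² = Sxy²/(Sxx·Syy) = (449.142857)²/(1076.857143·206.857143) = 0.905608

0.906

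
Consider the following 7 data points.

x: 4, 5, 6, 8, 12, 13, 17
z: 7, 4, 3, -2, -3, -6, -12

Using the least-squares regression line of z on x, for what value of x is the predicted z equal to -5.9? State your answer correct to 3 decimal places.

n = 7, Σx = 65, Σy = -9, Σxy = -268, Σx² = 743
Sxx = Σx² − (Σx)²/n = 743 − 603.571429 = 139.428571
Sxy = Σxy − (Σx)(Σy)/n = -268 − (-83.571429) = -184.428571
b = Sxy/Sxx = -184.428571/139.428571 = -1.322746
a = ȳ − b·x̄ = -1.285714 − (-1.322746)·9.285714 = 10.996926
Set a + b·x = -5.9: x = (-5.9 − 10.996926) / (-1.322746) = 12.774129

12.774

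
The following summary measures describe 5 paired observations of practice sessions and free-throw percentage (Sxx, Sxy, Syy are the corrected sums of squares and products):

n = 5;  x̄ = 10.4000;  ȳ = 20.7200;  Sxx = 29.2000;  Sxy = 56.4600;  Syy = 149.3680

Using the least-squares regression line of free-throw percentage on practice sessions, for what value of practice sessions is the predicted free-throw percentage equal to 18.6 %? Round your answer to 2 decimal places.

9.30

b = Sxy/Sxx = 56.46/29.2 = 1.933562
a = ȳ − b·x̄ = 20.72 − 1.933562·10.4 = 0.610959
Set a + b·x = 18.6: x = (18.6 − 0.610959) / 1.933562 = 9.303578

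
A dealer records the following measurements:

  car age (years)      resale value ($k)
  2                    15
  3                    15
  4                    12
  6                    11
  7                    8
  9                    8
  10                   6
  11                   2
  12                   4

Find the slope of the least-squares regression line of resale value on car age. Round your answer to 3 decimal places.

n = 9, Σx = 64, Σy = 81, Σxy = 447, Σx² = 560
Sxx = Σx² − (Σx)²/n = 560 − 455.111111 = 104.888889
Sxy = Σxy − (Σx)(Σy)/n = 447 − 576 = -129
b = Sxy/Sxx = -129/104.888889 = -1.229873

-1.230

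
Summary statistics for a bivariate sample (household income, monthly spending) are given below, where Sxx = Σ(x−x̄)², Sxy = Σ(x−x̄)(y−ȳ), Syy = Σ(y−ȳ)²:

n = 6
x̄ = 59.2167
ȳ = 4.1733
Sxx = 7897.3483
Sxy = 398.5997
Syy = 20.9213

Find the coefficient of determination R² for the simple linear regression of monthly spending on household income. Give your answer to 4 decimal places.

0.9616

R² = Sxy²/(Sxx·Syy) = (398.5997)²/(7897.3483·20.9213) = 0.961621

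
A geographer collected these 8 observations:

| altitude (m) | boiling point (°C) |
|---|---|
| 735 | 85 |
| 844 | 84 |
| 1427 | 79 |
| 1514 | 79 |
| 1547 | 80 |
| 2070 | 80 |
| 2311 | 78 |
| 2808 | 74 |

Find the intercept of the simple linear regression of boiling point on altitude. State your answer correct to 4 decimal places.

87.2679

n = 8, Σx = 13256, Σy = 639, Σxy = 1043120, Σx² = 25484780
Sxx = Σx² − (Σx)²/n = 25484780 − 21965192 = 3519588
Sxy = Σxy − (Σx)(Σy)/n = 1043120 − 1058823 = -15703
b = Sxy/Sxx = -15703/3519588 = -0.004462
a = ȳ − b·x̄ = 79.875 − (-0.004462)·1657 = 87.267874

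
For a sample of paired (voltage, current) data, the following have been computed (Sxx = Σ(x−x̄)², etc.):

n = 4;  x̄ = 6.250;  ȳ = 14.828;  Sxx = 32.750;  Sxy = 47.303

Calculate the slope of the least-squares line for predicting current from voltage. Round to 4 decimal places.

b = Sxy/Sxx = 47.303/32.75 = 1.444366

1.4444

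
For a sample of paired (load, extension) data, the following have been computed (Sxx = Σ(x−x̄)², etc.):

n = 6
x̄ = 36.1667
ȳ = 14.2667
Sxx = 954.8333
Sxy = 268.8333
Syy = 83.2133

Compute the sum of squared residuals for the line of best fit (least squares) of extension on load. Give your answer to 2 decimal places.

b = Sxy/Sxx = 268.8333/954.8333 = 0.281550
SSE = Syy − b·Sxy = 83.2133 − 0.281550·268.8333 = 7.523289

7.52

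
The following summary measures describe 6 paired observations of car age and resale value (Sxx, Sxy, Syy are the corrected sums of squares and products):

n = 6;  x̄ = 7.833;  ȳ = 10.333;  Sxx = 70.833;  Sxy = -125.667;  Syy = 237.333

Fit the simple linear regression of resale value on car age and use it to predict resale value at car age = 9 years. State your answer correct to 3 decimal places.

8.263

b = Sxy/Sxx = -125.667/70.833 = -1.774131
a = ȳ − b·x̄ = 10.333 − (-1.774131)·7.833 = 24.229766
ŷ(9) = a + b·9 = 24.229766 + (-1.774131)·9 = 8.262589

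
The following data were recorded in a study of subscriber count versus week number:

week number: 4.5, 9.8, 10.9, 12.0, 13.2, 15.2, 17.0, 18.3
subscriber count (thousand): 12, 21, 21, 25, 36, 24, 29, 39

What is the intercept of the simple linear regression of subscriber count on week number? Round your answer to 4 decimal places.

n = 8, Σx = 100.9, Σy = 207, Σxy = 2835.4, Σx² = 1408.27
Sxx = Σx² − (Σx)²/n = 1408.27 − 1272.60125 = 135.66875
Sxy = Σxy − (Σx)(Σy)/n = 2835.4 − 2610.7875 = 224.6125
b = Sxy/Sxx = 224.6125/135.66875 = 1.655595
a = ȳ − b·x̄ = 25.875 − 1.655595·12.6125 = 4.993808

4.9938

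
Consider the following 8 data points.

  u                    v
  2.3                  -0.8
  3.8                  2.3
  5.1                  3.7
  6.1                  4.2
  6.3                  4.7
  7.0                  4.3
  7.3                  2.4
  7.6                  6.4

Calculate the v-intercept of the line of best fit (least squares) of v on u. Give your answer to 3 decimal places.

n = 8, Σx = 45.5, Σy = 27.2, Σxy = 177.26, Σx² = 282.69
Sxx = Σx² − (Σx)²/n = 282.69 − 258.78125 = 23.90875
Sxy = Σxy − (Σx)(Σy)/n = 177.26 − 154.7 = 22.56
b = Sxy/Sxx = 22.56/23.90875 = 0.943588
a = ȳ − b·x̄ = 3.4 − 0.943588·5.6875 = -1.966654

-1.967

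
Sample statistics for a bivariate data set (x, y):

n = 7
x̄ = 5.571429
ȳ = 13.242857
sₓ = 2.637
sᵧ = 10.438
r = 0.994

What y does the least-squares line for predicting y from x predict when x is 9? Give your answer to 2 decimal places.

26.73

b = r · sᵧ/sₓ = 0.994 · 10.438/2.637 = 3.934536
a = ȳ − b·x̄ = 13.242857 − 3.934536·5.571429 = -8.678132
ŷ(9) = a + b·9 = -8.678132 + 3.934536·9 = 26.732694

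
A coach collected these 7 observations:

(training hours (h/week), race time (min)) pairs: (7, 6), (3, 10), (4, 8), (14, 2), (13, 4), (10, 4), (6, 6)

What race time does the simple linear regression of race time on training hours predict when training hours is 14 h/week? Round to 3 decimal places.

2.242

n = 7, Σx = 57, Σy = 40, Σxy = 260, Σx² = 575
Sxx = Σx² − (Σx)²/n = 575 − 464.142857 = 110.857143
Sxy = Σxy − (Σx)(Σy)/n = 260 − 325.714286 = -65.714286
b = Sxy/Sxx = -65.714286/110.857143 = -0.592784
a = ȳ − b·x̄ = 5.714286 − (-0.592784)·8.142857 = 10.541237
ŷ(14) = a + b·14 = 10.541237 + (-0.592784)·14 = 2.242268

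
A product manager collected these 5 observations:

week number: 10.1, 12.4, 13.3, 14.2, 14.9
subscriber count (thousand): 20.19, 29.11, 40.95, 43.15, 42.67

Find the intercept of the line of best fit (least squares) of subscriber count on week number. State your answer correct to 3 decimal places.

-32.581

n = 5, Σx = 64.9, Σy = 176.07, Σxy = 2358.031, Σx² = 856.31
Sxx = Σx² − (Σx)²/n = 856.31 − 842.402 = 13.908
Sxy = Σxy − (Σx)(Σy)/n = 2358.031 − 2285.3886 = 72.6424
b = Sxy/Sxx = 72.6424/13.908 = 5.223066
a = ȳ − b·x̄ = 35.214 − 5.223066·12.98 = -32.581395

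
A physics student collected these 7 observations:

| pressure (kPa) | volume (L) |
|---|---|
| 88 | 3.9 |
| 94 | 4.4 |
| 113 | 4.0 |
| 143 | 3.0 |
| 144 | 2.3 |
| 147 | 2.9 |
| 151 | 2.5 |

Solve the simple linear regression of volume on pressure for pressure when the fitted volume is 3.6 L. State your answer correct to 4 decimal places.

n = 7, Σx = 880, Σy = 23, Σxy = 2772.8, Σx² = 114944
Sxx = Σx² − (Σx)²/n = 114944 − 110628.571429 = 4315.428571
Sxy = Σxy − (Σx)(Σy)/n = 2772.8 − 2891.428571 = -118.628571
b = Sxy/Sxx = -118.628571/4315.428571 = -0.027489
a = ȳ − b·x̄ = 3.285714 − (-0.027489)·125.714286 = 6.741525
Set a + b·x = 3.6: x = (3.6 − 6.741525) / (-0.027489) = 114.281310

114.2813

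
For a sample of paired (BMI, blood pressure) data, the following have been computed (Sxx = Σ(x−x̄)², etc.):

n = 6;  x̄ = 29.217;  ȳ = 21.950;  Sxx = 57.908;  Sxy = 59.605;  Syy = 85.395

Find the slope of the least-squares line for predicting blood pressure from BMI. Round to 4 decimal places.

1.0293

b = Sxy/Sxx = 59.605/57.908 = 1.029305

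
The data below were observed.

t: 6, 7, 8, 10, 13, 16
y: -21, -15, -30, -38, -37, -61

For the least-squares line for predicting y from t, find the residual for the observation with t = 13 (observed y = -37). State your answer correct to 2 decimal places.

8.34

n = 6, Σx = 60, Σy = -202, Σxy = -2308, Σx² = 674
Sxx = Σx² − (Σx)²/n = 674 − 600 = 74
Sxy = Σxy − (Σx)(Σy)/n = -2308 − (-2020) = -288
b = Sxy/Sxx = -288/74 = -3.891892
a = ȳ − b·x̄ = -33.666667 − (-3.891892)·10 = 5.252252
ŷ(13) = 5.252252 + (-3.891892)·13 = -45.342342
residual = y − ŷ = -37 − (-45.342342) = 8.342342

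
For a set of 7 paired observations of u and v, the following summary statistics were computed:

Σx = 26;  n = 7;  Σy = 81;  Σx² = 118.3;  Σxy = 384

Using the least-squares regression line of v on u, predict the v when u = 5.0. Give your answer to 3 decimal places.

Sxx = Σx² − (Σx)²/n = 118.3 − 96.571429 = 21.728571
Sxy = Σxy − (Σx)(Σy)/n = 384 − 300.857143 = 83.142857
b = Sxy/Sxx = 83.142857/21.728571 = 3.826430
a = ȳ − b·x̄ = 11.571429 − 3.826430·3.714286 = -2.641026
ŷ(5.0) = a + b·5.0 = -2.641026 + 3.826430·5 = 16.491124

16.491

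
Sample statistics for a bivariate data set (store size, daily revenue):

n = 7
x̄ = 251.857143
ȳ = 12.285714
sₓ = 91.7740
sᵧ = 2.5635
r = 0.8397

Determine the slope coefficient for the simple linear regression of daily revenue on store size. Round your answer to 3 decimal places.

0.023

b = r · sᵧ/sₓ = 0.8397 · 2.5635/91.774 = 0.023455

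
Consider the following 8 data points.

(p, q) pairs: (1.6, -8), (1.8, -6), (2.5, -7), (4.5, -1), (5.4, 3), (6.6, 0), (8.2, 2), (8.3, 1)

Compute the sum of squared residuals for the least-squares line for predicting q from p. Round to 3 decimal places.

29.236

n = 8, Σx = 38.9, Σy = -16, Σxy = -4.7, Σx² = 241.15, Σy² = 164
Sxx = Σx² − (Σx)²/n = 241.15 − 189.15125 = 51.99875
Sxy = Σxy − (Σx)(Σy)/n = -4.7 − (-77.8) = 73.1
Syy = Σy² − (Σy)²/n = 164 − 32 = 132
b = Sxy/Sxx = 73.1/51.99875 = 1.405803
SSE = Syy − b·Sxy = 132 − 1.405803·73.1 = 29.235799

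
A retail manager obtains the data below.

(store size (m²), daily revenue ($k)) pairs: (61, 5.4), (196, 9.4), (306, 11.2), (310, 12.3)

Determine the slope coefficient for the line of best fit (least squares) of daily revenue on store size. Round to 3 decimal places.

0.025

n = 4, Σx = 873, Σy = 38.3, Σxy = 9412, Σx² = 231873
Sxx = Σx² − (Σx)²/n = 231873 − 190532.25 = 41340.75
Sxy = Σxy − (Σx)(Σy)/n = 9412 − 8358.975 = 1053.025
b = Sxy/Sxx = 1053.025/41340.75 = 0.025472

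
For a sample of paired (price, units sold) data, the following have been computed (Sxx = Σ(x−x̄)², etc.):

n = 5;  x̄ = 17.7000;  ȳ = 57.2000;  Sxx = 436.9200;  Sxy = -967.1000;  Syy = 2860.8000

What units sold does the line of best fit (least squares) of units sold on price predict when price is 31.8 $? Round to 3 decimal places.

b = Sxy/Sxx = -967.1/436.92 = -2.213449
a = ȳ − b·x̄ = 57.2 − (-2.213449)·17.7 = 96.378042
ŷ(31.8) = a + b·31.8 = 96.378042 + (-2.213449)·31.8 = 25.990374

25.990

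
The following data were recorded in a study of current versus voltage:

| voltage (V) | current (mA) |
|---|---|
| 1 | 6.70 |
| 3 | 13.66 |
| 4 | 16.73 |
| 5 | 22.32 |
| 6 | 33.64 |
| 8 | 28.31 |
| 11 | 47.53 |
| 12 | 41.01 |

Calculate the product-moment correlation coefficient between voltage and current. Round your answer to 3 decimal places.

n = 8, Σx = 50, Σy = 209.9, Σxy = 1669.47, Σx² = 416, Σy² = 6883.5876
Sxx = Σx² − (Σx)²/n = 416 − 312.5 = 103.5
Sxy = Σxy − (Σx)(Σy)/n = 1669.47 − 1311.875 = 357.595
Syy = Σy² − (Σy)²/n = 6883.5876 − 5507.25125 = 1376.33635
r = Sxy/√(Sxx·Syy) = 357.595/√(142450.812225) = 357.595/377.426565 = 0.947456

0.947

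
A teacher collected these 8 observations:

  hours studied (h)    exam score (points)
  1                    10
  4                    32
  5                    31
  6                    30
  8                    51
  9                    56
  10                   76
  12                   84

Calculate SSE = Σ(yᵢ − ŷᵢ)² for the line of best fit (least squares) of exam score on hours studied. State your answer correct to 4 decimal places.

n = 8, Σx = 55, Σy = 370, Σxy = 3153, Σx² = 467, Σy² = 21554
Sxx = Σx² − (Σx)²/n = 467 − 378.125 = 88.875
Sxy = Σxy − (Σx)(Σy)/n = 3153 − 2543.75 = 609.25
Syy = Σy² − (Σy)²/n = 21554 − 17112.5 = 4441.5
b = Sxy/Sxx = 609.25/88.875 = 6.855134
SSE = Syy − b·Sxy = 4441.5 − 6.855134·609.25 = 265.009845

265.0098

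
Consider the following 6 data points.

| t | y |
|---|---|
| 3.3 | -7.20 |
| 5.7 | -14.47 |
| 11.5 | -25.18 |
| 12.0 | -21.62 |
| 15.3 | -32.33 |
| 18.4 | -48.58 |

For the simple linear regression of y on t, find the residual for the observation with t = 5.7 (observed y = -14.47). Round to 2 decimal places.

-2.61

n = 6, Σx = 66.2, Σy = -149.38, Σxy = -2043.77, Σx² = 892.28
Sxx = Σx² − (Σx)²/n = 892.28 − 730.406667 = 161.873333
Sxy = Σxy − (Σx)(Σy)/n = -2043.77 − (-1648.159333) = -395.610667
b = Sxy/Sxx = -395.610667/161.873333 = -2.443952
a = ȳ − b·x̄ = -24.896667 − (-2.443952)·11.033333 = 2.068271
ŷ(5.7) = 2.068271 + (-2.443952)·5.7 = -11.862256
residual = y − ŷ = -14.47 − (-11.862256) = -2.607744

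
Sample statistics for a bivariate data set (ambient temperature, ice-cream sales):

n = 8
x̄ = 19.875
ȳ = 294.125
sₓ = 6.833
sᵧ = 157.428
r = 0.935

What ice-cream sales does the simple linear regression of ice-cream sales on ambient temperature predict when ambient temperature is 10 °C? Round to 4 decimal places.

b = r · sᵧ/sₓ = 0.935 · 157.428/6.833 = 21.541809
a = ȳ − b·x̄ = 294.125 − 21.541809·19.875 = -134.018451
ŷ(10) = a + b·10 = -134.018451 + 21.541809·10 = 81.399637

81.3996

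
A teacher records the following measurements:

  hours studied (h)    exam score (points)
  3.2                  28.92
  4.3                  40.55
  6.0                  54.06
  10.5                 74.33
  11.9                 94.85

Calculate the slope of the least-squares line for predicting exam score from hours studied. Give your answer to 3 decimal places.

n = 5, Σx = 35.9, Σy = 292.71, Σxy = 2500.449, Σx² = 316.59
Sxx = Σx² − (Σx)²/n = 316.59 − 257.762 = 58.828
Sxy = Σxy − (Σx)(Σy)/n = 2500.449 − 2101.6578 = 398.7912
b = Sxy/Sxx = 398.7912/58.828 = 6.778935

6.779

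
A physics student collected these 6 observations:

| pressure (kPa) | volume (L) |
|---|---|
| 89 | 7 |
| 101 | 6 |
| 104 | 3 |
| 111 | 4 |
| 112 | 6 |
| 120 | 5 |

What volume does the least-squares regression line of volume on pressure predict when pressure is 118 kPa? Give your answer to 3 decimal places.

n = 6, Σx = 637, Σy = 31, Σxy = 3257, Σx² = 68203
Sxx = Σx² − (Σx)²/n = 68203 − 67628.166667 = 574.833333
Sxy = Σxy − (Σx)(Σy)/n = 3257 − 3291.166667 = -34.166667
b = Sxy/Sxx = -34.166667/574.833333 = -0.059438
a = ȳ − b·x̄ = 5.166667 − (-0.059438)·106.166667 = 11.476950
ŷ(118) = a + b·118 = 11.476950 + (-0.059438)·118 = 4.463323

4.463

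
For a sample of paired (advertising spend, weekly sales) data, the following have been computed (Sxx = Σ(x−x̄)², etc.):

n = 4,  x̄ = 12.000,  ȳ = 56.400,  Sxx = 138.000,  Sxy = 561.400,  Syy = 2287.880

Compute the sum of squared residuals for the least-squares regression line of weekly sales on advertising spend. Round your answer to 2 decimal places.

b = Sxy/Sxx = 561.4/138 = 4.068116
SSE = Syy − b·Sxy = 2287.88 − 4.068116·561.4 = 4.039710

4.04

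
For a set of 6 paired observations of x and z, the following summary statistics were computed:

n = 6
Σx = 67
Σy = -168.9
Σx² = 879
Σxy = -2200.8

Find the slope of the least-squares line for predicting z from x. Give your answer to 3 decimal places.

Sxx = Σx² − (Σx)²/n = 879 − 748.166667 = 130.833333
Sxy = Σxy − (Σx)(Σy)/n = -2200.8 − (-1886.05) = -314.75
b = Sxy/Sxx = -314.75/130.833333 = -2.405732

-2.406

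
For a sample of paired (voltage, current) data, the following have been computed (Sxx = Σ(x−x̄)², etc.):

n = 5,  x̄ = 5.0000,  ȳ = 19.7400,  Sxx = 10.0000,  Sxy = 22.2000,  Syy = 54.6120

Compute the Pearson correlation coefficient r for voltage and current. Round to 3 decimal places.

0.950

r = Sxy/√(Sxx·Syy) = 22.2/√(546.12) = 22.2/23.369211 = 0.949968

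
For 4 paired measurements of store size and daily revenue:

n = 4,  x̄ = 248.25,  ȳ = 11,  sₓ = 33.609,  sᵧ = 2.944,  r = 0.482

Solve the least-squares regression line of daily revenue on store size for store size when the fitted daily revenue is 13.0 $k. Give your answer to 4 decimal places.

295.6197

b = r · sᵧ/sₓ = 0.482 · 2.944/33.609 = 0.042221
a = ȳ − b·x̄ = 11 − 0.042221·248.25 = 0.518619
Set a + b·x = 13.0: x = (13.0 − 0.518619) / 0.042221 = 295.619712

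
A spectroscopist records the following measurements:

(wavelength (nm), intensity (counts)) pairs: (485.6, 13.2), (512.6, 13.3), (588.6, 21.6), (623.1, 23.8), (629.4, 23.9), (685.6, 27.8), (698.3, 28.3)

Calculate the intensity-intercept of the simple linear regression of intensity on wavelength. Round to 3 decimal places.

n = 7, Σx = 4223.2, Σy = 151.9, Σxy = 94635.27, Σx² = 2587084.3
Sxx = Σx² − (Σx)²/n = 2587084.3 − 2547916.891429 = 39167.408571
Sxy = Σxy − (Σx)(Σy)/n = 94635.27 − 91643.44 = 2991.83
b = Sxy/Sxx = 2991.83/39167.408571 = 0.076386
a = ȳ − b·x̄ = 21.7 − 0.076386·603.314286 = -24.384585

-24.385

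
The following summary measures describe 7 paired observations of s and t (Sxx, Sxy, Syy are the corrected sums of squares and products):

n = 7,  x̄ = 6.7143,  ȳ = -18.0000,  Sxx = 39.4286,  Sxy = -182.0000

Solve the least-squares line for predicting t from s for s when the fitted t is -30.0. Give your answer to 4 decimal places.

b = Sxy/Sxx = -182/39.4286 = -4.615939
a = ȳ − b·x̄ = -18 − (-4.615939)·6.7143 = 12.992797
Set a + b·x = -30.0: x = (-30.0 − 12.992797) / (-4.615939) = 9.313988

9.3140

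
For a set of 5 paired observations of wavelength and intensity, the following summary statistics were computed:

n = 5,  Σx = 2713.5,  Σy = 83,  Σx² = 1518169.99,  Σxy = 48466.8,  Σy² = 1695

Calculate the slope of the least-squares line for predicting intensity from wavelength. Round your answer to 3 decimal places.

0.075

Sxx = Σx² − (Σx)²/n = 1518169.99 − 1472616.45 = 45553.54
Sxy = Σxy − (Σx)(Σy)/n = 48466.8 − 45044.1 = 3422.7
b = Sxy/Sxx = 3422.7/45553.54 = 0.075136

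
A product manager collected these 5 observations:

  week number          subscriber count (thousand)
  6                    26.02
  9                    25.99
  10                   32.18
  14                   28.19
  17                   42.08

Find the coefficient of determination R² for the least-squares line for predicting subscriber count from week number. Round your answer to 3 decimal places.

0.621

n = 5, Σx = 56, Σy = 154.46, Σxy = 1821.85, Σx² = 702, Σy² = 4953.4754
Sxx = Σx² − (Σx)²/n = 702 − 627.2 = 74.8
Sxy = Σxy − (Σx)(Σy)/n = 1821.85 − 1729.952 = 91.898
Syy = Σy² − (Σy)²/n = 4953.4754 − 4771.57832 = 181.89708
R² = Sxy²/(Sxx·Syy) = (91.898)²/(74.8·181.89708) = 0.620704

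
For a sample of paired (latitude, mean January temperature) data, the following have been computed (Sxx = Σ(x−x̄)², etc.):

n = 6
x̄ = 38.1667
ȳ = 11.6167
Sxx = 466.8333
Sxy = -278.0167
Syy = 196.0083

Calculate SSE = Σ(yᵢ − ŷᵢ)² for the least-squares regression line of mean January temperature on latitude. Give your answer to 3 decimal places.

30.439

b = Sxy/Sxx = -278.0167/466.8333 = -0.595537
SSE = Syy − b·Sxy = 196.0083 − (-0.595537)·(-278.0167) = 30.438951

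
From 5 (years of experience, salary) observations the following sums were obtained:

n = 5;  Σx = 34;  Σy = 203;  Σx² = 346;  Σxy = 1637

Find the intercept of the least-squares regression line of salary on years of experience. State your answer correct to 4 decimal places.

25.4007

Sxx = Σx² − (Σx)²/n = 346 − 231.2 = 114.8
Sxy = Σxy − (Σx)(Σy)/n = 1637 − 1380.4 = 256.6
b = Sxy/Sxx = 256.6/114.8 = 2.235192
a = ȳ − b·x̄ = 40.6 − 2.235192·6.8 = 25.400697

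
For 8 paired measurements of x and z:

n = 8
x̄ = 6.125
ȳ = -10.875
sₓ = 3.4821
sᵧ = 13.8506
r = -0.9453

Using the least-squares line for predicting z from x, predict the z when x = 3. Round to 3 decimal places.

b = r · sᵧ/sₓ = -0.9453 · 13.8506/3.4821 = -3.760079
a = ȳ − b·x̄ = -10.875 − (-3.760079)·6.125 = 12.155486
ŷ(3) = a + b·3 = 12.155486 + (-3.760079)·3 = 0.875248

0.875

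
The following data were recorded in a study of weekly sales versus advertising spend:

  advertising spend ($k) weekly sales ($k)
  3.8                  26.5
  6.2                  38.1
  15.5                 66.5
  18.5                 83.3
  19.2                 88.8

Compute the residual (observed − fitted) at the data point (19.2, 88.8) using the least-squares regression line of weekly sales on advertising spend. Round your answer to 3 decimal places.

n = 5, Σx = 63.2, Σy = 303.2, Σxy = 4613.68, Σx² = 1004.02
Sxx = Σx² − (Σx)²/n = 1004.02 − 798.848 = 205.172
Sxy = Σxy − (Σx)(Σy)/n = 4613.68 − 3832.448 = 781.232
b = Sxy/Sxx = 781.232/205.172 = 3.807693
a = ȳ − b·x̄ = 60.64 − 3.807693·12.64 = 12.510760
ŷ(19.2) = 12.510760 + 3.807693·19.2 = 85.618466
residual = y − ŷ = 88.8 − 85.618466 = 3.181534

3.182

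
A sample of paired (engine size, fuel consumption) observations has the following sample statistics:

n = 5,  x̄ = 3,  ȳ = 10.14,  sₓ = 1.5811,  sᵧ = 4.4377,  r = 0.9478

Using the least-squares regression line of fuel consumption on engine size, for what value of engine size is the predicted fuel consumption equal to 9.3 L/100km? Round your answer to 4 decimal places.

2.6842

b = r · sᵧ/sₓ = 0.9478 · 4.4377/1.5811 = 2.660206
a = ȳ − b·x̄ = 10.14 − 2.660206·3 = 2.159381
Set a + b·x = 9.3: x = (9.3 − 2.159381) / 2.660206 = 2.684235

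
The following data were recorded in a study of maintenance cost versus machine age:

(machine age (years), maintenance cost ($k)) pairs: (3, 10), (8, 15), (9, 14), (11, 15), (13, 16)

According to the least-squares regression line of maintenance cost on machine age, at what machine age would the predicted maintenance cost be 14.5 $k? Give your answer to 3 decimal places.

9.661

n = 5, Σx = 44, Σy = 70, Σxy = 649, Σx² = 444
Sxx = Σx² − (Σx)²/n = 444 − 387.2 = 56.8
Sxy = Σxy − (Σx)(Σy)/n = 649 − 616 = 33
b = Sxy/Sxx = 33/56.8 = 0.580986
a = ȳ − b·x̄ = 14 − 0.580986·8.8 = 8.887324
Set a + b·x = 14.5: x = (14.5 − 8.887324) / 0.580986 = 9.660606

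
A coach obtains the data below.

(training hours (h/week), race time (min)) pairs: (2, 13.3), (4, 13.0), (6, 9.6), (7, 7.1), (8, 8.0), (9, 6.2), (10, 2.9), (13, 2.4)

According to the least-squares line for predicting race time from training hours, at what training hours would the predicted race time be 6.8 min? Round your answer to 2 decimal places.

8.27

n = 8, Σx = 59, Σy = 62.5, Σxy = 365.9, Σx² = 519
Sxx = Σx² − (Σx)²/n = 519 − 435.125 = 83.875
Sxy = Σxy − (Σx)(Σy)/n = 365.9 − 460.9375 = -95.0375
b = Sxy/Sxx = -95.0375/83.875 = -1.133085
a = ȳ − b·x̄ = 7.8125 − (-1.133085)·7.375 = 16.169001
Set a + b·x = 6.8: x = (6.8 − 16.169001) / (-1.133085) = 8.268578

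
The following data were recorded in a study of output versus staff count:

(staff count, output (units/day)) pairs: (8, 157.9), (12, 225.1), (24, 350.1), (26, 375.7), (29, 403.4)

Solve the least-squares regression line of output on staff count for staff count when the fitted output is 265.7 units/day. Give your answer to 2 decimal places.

16.58

n = 5, Σx = 99, Σy = 1512.2, Σxy = 33833.6, Σx² = 2301
Sxx = Σx² − (Σx)²/n = 2301 − 1960.2 = 340.8
Sxy = Σxy − (Σx)(Σy)/n = 33833.6 − 29941.56 = 3892.04
b = Sxy/Sxx = 3892.04/340.8 = 11.420305
a = ȳ − b·x̄ = 302.44 − 11.420305·19.8 = 76.317958
Set a + b·x = 265.7: x = (265.7 − 76.317958) / 11.420305 = 16.582923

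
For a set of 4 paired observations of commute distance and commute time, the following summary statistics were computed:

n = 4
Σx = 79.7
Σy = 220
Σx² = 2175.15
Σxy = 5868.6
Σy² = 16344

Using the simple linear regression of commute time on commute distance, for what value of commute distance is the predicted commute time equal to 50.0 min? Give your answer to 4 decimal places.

17.9483

Sxx = Σx² − (Σx)²/n = 2175.15 − 1588.0225 = 587.1275
Sxy = Σxy − (Σx)(Σy)/n = 5868.6 − 4383.5 = 1485.1
b = Sxy/Sxx = 1485.1/587.1275 = 2.529434
a = ȳ − b·x̄ = 55 − 2.529434·19.925 = 4.601036
Set a + b·x = 50.0: x = (50.0 − 4.601036) / 2.529434 = 17.948273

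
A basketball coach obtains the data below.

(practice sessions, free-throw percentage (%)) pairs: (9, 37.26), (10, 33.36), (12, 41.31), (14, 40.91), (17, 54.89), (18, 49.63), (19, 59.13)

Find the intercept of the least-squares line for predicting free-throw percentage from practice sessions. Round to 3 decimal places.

13.714

n = 7, Σx = 99, Σy = 316.49, Σxy = 4687.34, Σx² = 1495
Sxx = Σx² − (Σx)²/n = 1495 − 1400.142857 = 94.857143
Sxy = Σxy − (Σx)(Σy)/n = 4687.34 − 4476.072857 = 211.267143
b = Sxy/Sxx = 211.267143/94.857143 = 2.227214
a = ȳ − b·x̄ = 45.212857 − 2.227214·14.142857 = 13.713690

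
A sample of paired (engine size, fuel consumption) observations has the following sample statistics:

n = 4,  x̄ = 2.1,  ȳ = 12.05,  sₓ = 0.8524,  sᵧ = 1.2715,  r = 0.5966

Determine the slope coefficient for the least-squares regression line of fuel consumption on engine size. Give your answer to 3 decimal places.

b = r · sᵧ/sₓ = 0.5966 · 1.2715/0.8524 = 0.889931

0.890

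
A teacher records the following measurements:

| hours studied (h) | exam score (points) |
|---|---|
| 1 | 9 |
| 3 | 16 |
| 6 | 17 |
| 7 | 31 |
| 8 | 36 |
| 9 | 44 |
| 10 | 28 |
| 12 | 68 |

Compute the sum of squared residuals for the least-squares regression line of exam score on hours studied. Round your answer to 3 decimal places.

622.864

n = 8, Σx = 56, Σy = 249, Σxy = 2156, Σx² = 484, Σy² = 10227
Sxx = Σx² − (Σx)²/n = 484 − 392 = 92
Sxy = Σxy − (Σx)(Σy)/n = 2156 − 1743 = 413
Syy = Σy² − (Σy)²/n = 10227 − 7750.125 = 2476.875
b = Sxy/Sxx = 413/92 = 4.489130
SSE = Syy − b·Sxy = 2476.875 − 4.489130·413 = 622.864130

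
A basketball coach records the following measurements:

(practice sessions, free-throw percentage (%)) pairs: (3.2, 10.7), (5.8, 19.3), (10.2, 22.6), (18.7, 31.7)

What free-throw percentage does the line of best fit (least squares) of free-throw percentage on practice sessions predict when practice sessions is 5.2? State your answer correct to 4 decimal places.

15.8049

n = 4, Σx = 37.9, Σy = 84.3, Σxy = 969.49, Σx² = 497.61
Sxx = Σx² − (Σx)²/n = 497.61 − 359.1025 = 138.5075
Sxy = Σxy − (Σx)(Σy)/n = 969.49 − 798.7425 = 170.7475
b = Sxy/Sxx = 170.7475/138.5075 = 1.232767
a = ȳ − b·x̄ = 21.075 − 1.232767·9.475 = 9.394531
ŷ(5.2) = a + b·5.2 = 9.394531 + 1.232767·5.2 = 15.804920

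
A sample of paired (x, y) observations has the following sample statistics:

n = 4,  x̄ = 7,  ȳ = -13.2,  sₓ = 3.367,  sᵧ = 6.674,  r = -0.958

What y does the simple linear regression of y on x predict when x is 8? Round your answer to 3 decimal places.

-15.099

b = r · sᵧ/sₓ = -0.958 · 6.674/3.367 = -1.898928
a = ȳ − b·x̄ = -13.2 − (-1.898928)·7 = 0.092499
ŷ(8) = a + b·8 = 0.092499 + (-1.898928)·8 = -15.098928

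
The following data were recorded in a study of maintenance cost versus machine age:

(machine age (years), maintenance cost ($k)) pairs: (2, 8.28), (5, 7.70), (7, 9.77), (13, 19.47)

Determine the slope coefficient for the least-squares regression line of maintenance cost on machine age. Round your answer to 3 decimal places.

n = 4, Σx = 27, Σy = 45.22, Σxy = 376.56, Σx² = 247
Sxx = Σx² − (Σx)²/n = 247 − 182.25 = 64.75
Sxy = Σxy − (Σx)(Σy)/n = 376.56 − 305.235 = 71.325
b = Sxy/Sxx = 71.325/64.75 = 1.101544

1.102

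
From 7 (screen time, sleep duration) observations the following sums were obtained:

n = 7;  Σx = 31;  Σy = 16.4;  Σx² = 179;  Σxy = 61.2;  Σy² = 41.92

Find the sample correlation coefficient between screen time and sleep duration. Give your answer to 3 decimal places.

Sxx = Σx² − (Σx)²/n = 179 − 137.285714 = 41.714286
Sxy = Σxy − (Σx)(Σy)/n = 61.2 − 72.628571 = -11.428571
Syy = Σy² − (Σy)²/n = 41.92 − 38.422857 = 3.497143
r = Sxy/√(Sxx·Syy) = -11.428571/√(145.880816) = -11.428571/12.078113 = -0.946222

-0.946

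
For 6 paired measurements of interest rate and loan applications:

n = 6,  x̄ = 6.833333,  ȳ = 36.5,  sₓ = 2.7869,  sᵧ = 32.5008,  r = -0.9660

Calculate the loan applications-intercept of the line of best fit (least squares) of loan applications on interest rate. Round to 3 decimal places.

b = r · sᵧ/sₓ = -0.966 · 32.5008/2.7869 = -11.265482
a = ȳ − b·x̄ = 36.5 − (-11.265482)·6.833333 = 113.480792

113.481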